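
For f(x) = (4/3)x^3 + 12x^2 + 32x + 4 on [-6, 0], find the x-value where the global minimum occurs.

-6

The derivative is 4x^2 + 24x + 32, which vanishes at x = -4 and x = -2.
Candidates: f(-6) = -44,  f(-4) = -52/3,  f(-2) = -68/3,  f(0) = 4.
Hence the absolute minimum is -44 at x = -6.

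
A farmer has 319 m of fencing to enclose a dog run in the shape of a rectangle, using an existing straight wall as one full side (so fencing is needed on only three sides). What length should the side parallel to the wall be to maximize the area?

319/2

Let the sides perpendicular to the wall have length x and the parallel side y, so 2x + y = 319 and the area is A = xy = x(319 − 2x).
A'(x) = 319 − 4x = 0 gives x = 319/4, and A''(x) = −4 < 0 confirms a maximum.
Then y = 319 − 2·319/4 = 319/2 and A = 101761/8.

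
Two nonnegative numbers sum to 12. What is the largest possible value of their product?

With x + y = 12, the product is P(x) = x(12 − x).
P'(x) = 12 − 2x = 0 gives x = 6; P'' = −2 < 0, so this is the maximum.
P = 6·6 = 36.

36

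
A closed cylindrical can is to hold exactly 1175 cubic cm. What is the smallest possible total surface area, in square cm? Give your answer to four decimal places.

616.4149

With radius r and height h, πr²h = 1175 so h = 1175/(πr²), and S(r) = 2πr² + 2πrh = 2πr² + 2·1175/r.
S'(r) = 4πr − 2·1175/r² = 0 ⇒ r³ = 1175/(2π), so r ≈ 5.7186 and h = 2r ≈ 11.4371.
S''(r) = 4π + 4·1175/r³ > 0, so this is the minimum; S ≈ 616.4149.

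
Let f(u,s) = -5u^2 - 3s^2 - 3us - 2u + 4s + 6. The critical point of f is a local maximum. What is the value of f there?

422/51

∂f/∂u = -10u - 3s - 2 = 0 and ∂f/∂s = -3u - 6s + 4 = 0, so (u, s) = (-8/17, 46/51).
The Hessian has f_{uu} = -10, f_{ss} = -6, f_{us} = -3, giving D = 51 > 0 with f_{uu} < 0, so the point is a local maximum.
f(-8/17, 46/51) = 422/51.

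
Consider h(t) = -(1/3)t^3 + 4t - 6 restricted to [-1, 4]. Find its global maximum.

h'(t) = -t^2 + 4, whose only zero in [-1, 4] is t = 2.
Candidates: h(-1) = -29/3, h(2) = -2/3, h(4) = -34/3.
Hence the absolute maximum is -2/3 at t = 2.

-2/3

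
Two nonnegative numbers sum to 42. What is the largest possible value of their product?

441

With x + y = 42, the product is P(x) = x(42 − x).
P'(x) = 42 − 2x = 0 gives x = 21; P'' = −2 < 0, so this is the maximum.
P = 21·21 = 441.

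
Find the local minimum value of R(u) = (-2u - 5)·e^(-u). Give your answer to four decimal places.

R'(u) = (-2)·e^(-u) + (-2u - 5)·(-1)·e^(-u) = (2u + 3)·e^(-u). Since e^(-u) > 0, the only critical point is u = -3/2.
R''(-3/2) has the same sign as 2 > 0, so this is a local minimum.
R(-3/2) = (-2)·e^(3/2) ≈ -8.9634.

-8.9634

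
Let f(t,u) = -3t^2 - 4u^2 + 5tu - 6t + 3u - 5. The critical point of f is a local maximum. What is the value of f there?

-34/23

∂f/∂t = -6t + 5u - 6 = 0 and ∂f/∂u = 5t - 8u + 3 = 0, so (t, u) = (-33/23, -12/23).
The Hessian has f_{tt} = -6, f_{uu} = -8, f_{tu} = 5, giving D = 23 > 0 with f_{tt} < 0, so the point is a local maximum.
f(-33/23, -12/23) = -34/23.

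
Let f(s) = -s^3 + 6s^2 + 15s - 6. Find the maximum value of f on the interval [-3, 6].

94

f'(s) = -3s^2 + 12s + 15, which vanishes at s = -1 and s = 5.
Candidates: f(-3) = 30,  f(-1) = -14,  f(5) = 94,  f(6) = 84.
The maximum over the interval is 94, attained at s = 5.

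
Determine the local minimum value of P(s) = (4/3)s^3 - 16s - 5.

P'(s) = 4s^2 - 16 = 0 at s = -2, 2.
Second-derivative test with P''(s) = 8s: P''(-2) = -16 < 0 ⇒ local maximum; P''(2) = 16 > 0 ⇒ local minimum.
The local minimum is P(2) = -79/3.

-79/3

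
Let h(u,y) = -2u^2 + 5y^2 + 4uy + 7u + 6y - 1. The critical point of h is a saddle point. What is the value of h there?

∂h/∂u = -4u + 4y + 7 = 0 and ∂h/∂y = 4u + 10y + 6 = 0, so (u, y) = (23/28, -13/14).
The Hessian has h_{uu} = -4, h_{yy} = 10, h_{uy} = 4, giving D = -56 < 0, so the point is a saddle point.
h(23/28, -13/14) = -51/56.

-51/56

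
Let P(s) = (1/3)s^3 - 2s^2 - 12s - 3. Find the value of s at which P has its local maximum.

-2

Critical points: P'(s) = s^2 - 4s - 12 vanishes at s = -2, 6.
Since P''(s) = 2s - 4, we get P''(-2) = -8 < 0 ⇒ local maximum; P''(6) = 8 > 0 ⇒ local minimum.
So the local maximum value is P(-2) = 31/3.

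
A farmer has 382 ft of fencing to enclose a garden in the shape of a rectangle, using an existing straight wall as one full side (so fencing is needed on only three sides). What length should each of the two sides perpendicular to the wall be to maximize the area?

191/2

Let the sides perpendicular to the wall have length x and the parallel side y, so 2x + y = 382 and the area is A = xy = x(382 − 2x).
A'(x) = 382 − 4x = 0 gives x = 191/2, and A''(x) = −4 < 0 confirms a maximum.
Then y = 382 − 2·191/2 = 191 and A = 36481/2.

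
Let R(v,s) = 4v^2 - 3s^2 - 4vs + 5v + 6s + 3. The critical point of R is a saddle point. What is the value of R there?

∂R/∂v = 8v - 4s + 5 = 0 and ∂R/∂s = -4v - 6s + 6 = 0, so (v, s) = (-3/32, 17/16).
The Hessian has R_{vv} = 8, R_{ss} = -6, R_{vs} = -4, giving D = -64 < 0, so the point is a saddle point.
R(-3/32, 17/16) = 381/64.

381/64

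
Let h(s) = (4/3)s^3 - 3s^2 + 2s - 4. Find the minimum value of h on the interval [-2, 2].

The derivative is 4s^2 - 6s + 2, which vanishes at s = 1/2 and s = 1.
Compare values at every candidate in [-2, 2]: h(-2) = -92/3; h(1/2) = -43/12; h(1) = -11/3; h(2) = -4/3.
Hence the absolute minimum is -92/3 at s = -2.

-92/3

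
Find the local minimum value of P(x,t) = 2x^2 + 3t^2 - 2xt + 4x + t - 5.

∂P/∂x = 4x - 2t + 4 = 0 and ∂P/∂t = -2x + 6t + 1 = 0, so (x, t) = (-13/10, -3/5).
The Hessian has P_{xx} = 4, P_{tt} = 6, P_{xt} = -2, giving D = 20 > 0 with P_{xx} > 0, so the point is a local minimum.
P(-13/10, -3/5) = -79/10.

-79/10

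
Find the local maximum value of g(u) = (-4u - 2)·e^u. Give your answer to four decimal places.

By the product rule, g'(u) = (-4u - 6)·e^u. Since e^u > 0, the only critical point is u = -3/2.
g''(-3/2) has the same sign as -4 < 0, so this is a local maximum.
g(-3/2) = (4)·e^(-3/2) ≈ 0.8925.

0.8925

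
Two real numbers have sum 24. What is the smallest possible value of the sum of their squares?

With a + b = 24, a^2 + b^2 = a^2 + (24 − a)^2.
The derivative 2a − 2(24 − a) = 4a − 48 vanishes at a = 12; second derivative 4 > 0, a minimum.
The minimum is 2·(12)^2 = 288.

288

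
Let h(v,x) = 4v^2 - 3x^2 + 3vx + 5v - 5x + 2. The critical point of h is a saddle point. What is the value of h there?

214/57

∂h/∂v = 8v + 3x + 5 = 0 and ∂h/∂x = 3v - 6x - 5 = 0, so (v, x) = (-5/19, -55/57).
The Hessian has h_{vv} = 8, h_{xx} = -6, h_{vx} = 3, giving D = -57 < 0, so the point is a saddle point.
h(-5/19, -55/57) = 214/57.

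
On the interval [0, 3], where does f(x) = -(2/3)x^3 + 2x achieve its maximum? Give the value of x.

1

The derivative is -2x^2 + 2, whose only zero in [0, 3] is x = 1.
Evaluating at the critical points and endpoints: f(0) = 0, f(1) = 4/3, f(3) = -12.
The maximum over the interval is 4/3, attained at x = 1.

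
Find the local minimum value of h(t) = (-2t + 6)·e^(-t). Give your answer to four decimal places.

By the product rule, h'(t) = (2t - 8)·e^(-t). Since e^(-t) > 0, the only critical point is t = 4.
h''(4) has the same sign as 2 > 0, so this is a local minimum.
h(4) = (-2)·e^(-4) ≈ -0.0366.

-0.0366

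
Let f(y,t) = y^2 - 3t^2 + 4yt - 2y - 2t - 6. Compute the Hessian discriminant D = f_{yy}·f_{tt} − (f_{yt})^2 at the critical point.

-28

∂f/∂y = 2y + 4t - 2 = 0 and ∂f/∂t = 4y - 6t - 2 = 0, so (y, t) = (5/7, 1/7).
The Hessian has f_{yy} = 2, f_{tt} = -6, f_{yt} = 4, giving D = -28 < 0, so the point is a saddle point.
D = (2)·(-6) − (4)^2 = -28.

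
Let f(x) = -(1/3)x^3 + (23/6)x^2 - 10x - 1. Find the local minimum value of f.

f'(x) = -x^2 + (23/3)x - 10 = 0 at x = 5/3, 6.
f''(x) = -2x + 23/3. f''(5/3) = 13/3 > 0 ⇒ local minimum; f''(6) = -13/3 < 0 ⇒ local maximum.
So the local minimum value is f(5/3) = -1387/162.

-1387/162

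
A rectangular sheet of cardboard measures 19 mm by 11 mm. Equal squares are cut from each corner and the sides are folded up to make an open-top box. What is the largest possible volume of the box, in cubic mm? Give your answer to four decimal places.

212.0630

With cut size x, the volume is V(x) = x(19 − 2x)(11 − 2x) for 0 < x < 5.5.
V'(x) = 12x^2 − 120x + 209. Setting V'(x) = 0 gives x ≈ 2.2462 (the root in (0, 5.5)).
V''(x) = 24x − 120 is negative there, so this is the maximum; V ≈ 212.0630.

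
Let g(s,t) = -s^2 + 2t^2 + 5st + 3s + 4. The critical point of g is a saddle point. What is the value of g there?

50/11

∂g/∂s = -2s + 5t + 3 = 0 and ∂g/∂t = 5s + 4t = 0, so (s, t) = (4/11, -5/11).
The Hessian has g_{ss} = -2, g_{tt} = 4, g_{st} = 5, giving D = -33 < 0, so the point is a saddle point.
g(4/11, -5/11) = 50/11.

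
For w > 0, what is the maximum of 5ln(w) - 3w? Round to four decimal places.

P'(w) = 5/w − 3 = 0 gives w = 5/3.
P''(w) = -5/w², which is negative for w > 0, so this is a local maximum.
P(5/3) = 5·ln(5/3) - 5 ≈ -2.4459.

-2.4459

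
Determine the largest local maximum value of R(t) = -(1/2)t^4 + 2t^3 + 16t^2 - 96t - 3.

Critical points: R'(t) = -2t^3 + 6t^2 + 32t - 96 vanishes at t = -4, 3, 4.
R''(t) = -6t^2 + 12t + 32. R''(-4) = -112 < 0 ⇒ local maximum; R''(3) = 14 > 0 ⇒ local minimum; R''(4) = -16 < 0 ⇒ local maximum.
So the largest local maximum value is R(-4) = 381.

381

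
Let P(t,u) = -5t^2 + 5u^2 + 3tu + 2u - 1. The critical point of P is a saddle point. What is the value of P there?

∂P/∂t = -10t + 3u = 0 and ∂P/∂u = 3t + 10u + 2 = 0, so (t, u) = (-6/109, -20/109).
The Hessian has P_{tt} = -10, P_{uu} = 10, P_{tu} = 3, giving D = -109 < 0, so the point is a saddle point.
P(-6/109, -20/109) = -129/109.

-129/109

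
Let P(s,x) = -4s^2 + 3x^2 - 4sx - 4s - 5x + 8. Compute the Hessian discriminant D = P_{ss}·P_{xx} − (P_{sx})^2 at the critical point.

-64

∂P/∂s = -8s - 4x - 4 = 0 and ∂P/∂x = -4s + 6x - 5 = 0, so (s, x) = (-11/16, 3/8).
The Hessian has P_{ss} = -8, P_{xx} = 6, P_{sx} = -4, giving D = -64 < 0, so the point is a saddle point.
D = (-8)·(6) − (-4)^2 = -64.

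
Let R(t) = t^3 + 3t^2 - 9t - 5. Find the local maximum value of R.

R'(t) = 3t^2 + 6t - 9. Setting R'(t) = 0 gives t ∈ {-3, 1}.
Second-derivative test with R''(t) = 6t + 6: R''(-3) = -12 < 0 ⇒ local maximum; R''(1) = 12 > 0 ⇒ local minimum.
Thus R has its local maximum at t = -3, with value 22.

22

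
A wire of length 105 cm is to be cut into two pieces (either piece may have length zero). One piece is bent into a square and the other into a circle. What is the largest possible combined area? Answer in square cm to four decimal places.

Let x be the length used for the square. Square side x/4; circle radius (105−x)/(2π).
A(x) = (x/4)² + π·((105−x)/(2π))² = x²/16 + (105−x)²/(4π) for 0 ≤ x ≤ 105. A'(x) = x/8 − (105−x)/(2π) = 0 gives x = 4·105/(π+4) ≈ 58.8104.
A'' > 0, so the interior critical point is a minimum; the maximum is at an endpoint. A(0) = 877.3416 and A(105) = 689.0625, so the largest area is 877.3416.

877.3416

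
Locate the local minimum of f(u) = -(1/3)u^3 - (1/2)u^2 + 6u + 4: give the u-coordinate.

f'(u) = -u^2 - u + 6 = 0 at u = -3, 2.
Since f''(u) = -2u - 1, we get f''(-3) = 5 > 0 ⇒ local minimum; f''(2) = -5 < 0 ⇒ local maximum.
Thus f has its local minimum at u = -3, with value -19/2.

-3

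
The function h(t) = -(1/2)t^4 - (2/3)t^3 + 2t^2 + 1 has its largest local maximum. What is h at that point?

h'(t) = -2t^3 - 2t^2 + 4t = 0 at t = -2, 0, 1.
h''(t) = -6t^2 - 4t + 4. h''(-2) = -12 < 0 ⇒ local maximum; h''(0) = 4 > 0 ⇒ local minimum; h''(1) = -6 < 0 ⇒ local maximum.
So the largest local maximum value is h(-2) = 19/3.

19/3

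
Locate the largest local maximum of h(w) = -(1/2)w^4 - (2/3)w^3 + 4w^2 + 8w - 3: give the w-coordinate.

2

Critical points: h'(w) = -2w^3 - 2w^2 + 8w + 8 vanishes at w = -2, -1, 2.
h''(w) = -6w^2 - 4w + 8. h''(-2) = -8 < 0 ⇒ local maximum; h''(-1) = 6 > 0 ⇒ local minimum; h''(2) = -24 < 0 ⇒ local maximum.
So the largest local maximum value is h(2) = 47/3.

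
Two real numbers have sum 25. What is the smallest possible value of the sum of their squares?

With a + b = 25, a^2 + b^2 = a^2 + (25 − a)^2.
The derivative 2a − 2(25 − a) = 4a − 50 vanishes at a = 25/2; second derivative 4 > 0, a minimum.
The minimum is 2·(25/2)^2 = 625/2.

625/2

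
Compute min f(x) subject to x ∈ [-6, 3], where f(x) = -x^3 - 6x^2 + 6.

The derivative is -3x^2 - 12x, which vanishes at x = -4 and x = 0.
Evaluating at the critical points and endpoints: f(-6) = 6,  f(-4) = -26,  f(0) = 6,  f(3) = -75.
Hence the absolute minimum is -75 at x = 3.

-75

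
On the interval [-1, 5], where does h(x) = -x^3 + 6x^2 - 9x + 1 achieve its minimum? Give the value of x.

5

The derivative is -3x^2 + 12x - 9, which vanishes at x = 1 and x = 3.
Evaluating at the critical points and endpoints: h(-1) = 17, h(1) = -3, h(3) = 1, h(5) = -19.
So the minimum is h(5) = -19.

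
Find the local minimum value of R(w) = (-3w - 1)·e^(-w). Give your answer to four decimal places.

-1.5403

Differentiating with the product rule gives R'(w) = (3w - 2)·e^(-w). Since e^(-w) > 0, the only critical point is w = 2/3.
R''(2/3) has the same sign as 3 > 0, so this is a local minimum.
R(2/3) = (-3)·e^(-2/3) ≈ -1.5403.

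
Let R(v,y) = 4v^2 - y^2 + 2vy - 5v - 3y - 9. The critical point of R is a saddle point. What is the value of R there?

-199/20

∂R/∂v = 8v + 2y - 5 = 0 and ∂R/∂y = 2v - 2y - 3 = 0, so (v, y) = (4/5, -7/10).
The Hessian has R_{vv} = 8, R_{yy} = -2, R_{vy} = 2, giving D = -20 < 0, so the point is a saddle point.
R(4/5, -7/10) = -199/20.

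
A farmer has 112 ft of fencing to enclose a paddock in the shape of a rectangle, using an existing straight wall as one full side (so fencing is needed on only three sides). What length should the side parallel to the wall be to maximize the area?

56

Let the sides perpendicular to the wall have length x and the parallel side y, so 2x + y = 112 and the area is A = xy = x(112 − 2x).
A'(x) = 112 − 4x = 0 gives x = 28, and A''(x) = −4 < 0 confirms a maximum.
Then y = 112 − 2·28 = 56 and A = 1568.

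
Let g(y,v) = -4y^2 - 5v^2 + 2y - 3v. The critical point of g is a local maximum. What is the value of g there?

∂g/∂y = -8y + 2 = 0 and ∂g/∂v = -10v - 3 = 0, so (y, v) = (1/4, -3/10).
The Hessian has g_{yy} = -8, g_{vv} = -10, g_{yv} = 0, giving D = 80 > 0 with g_{yy} < 0, so the point is a local maximum.
g(1/4, -3/10) = 7/10.

7/10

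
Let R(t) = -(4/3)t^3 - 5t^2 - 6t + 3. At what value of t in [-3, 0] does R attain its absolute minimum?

0

The derivative is -4t^2 - 10t - 6, which vanishes at t = -3/2 and t = -1.
Evaluating at the critical points and endpoints: R(-3) = 12,  R(-3/2) = 21/4,  R(-1) = 16/3,  R(0) = 3.
So the minimum is R(0) = 3.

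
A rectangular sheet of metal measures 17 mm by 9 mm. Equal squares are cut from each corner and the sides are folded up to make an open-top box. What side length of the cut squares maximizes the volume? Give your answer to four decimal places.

1.8782

With cut size x, the volume is V(x) = x(17 − 2x)(9 − 2x) for 0 < x < 4.5.
V'(x) = 12x^2 − 104x + 153. Setting V'(x) = 0 gives x ≈ 1.8782 (the root in (0, 4.5)).
V''(x) = 24x − 104 is negative there, so this is the maximum; V ≈ 130.4300.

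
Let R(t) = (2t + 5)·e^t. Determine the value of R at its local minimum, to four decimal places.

By the product rule, R'(t) = (2t + 7)·e^t. Since e^t > 0, the only critical point is t = -7/2.
R''(-7/2) has the same sign as 2 > 0, so this is a local minimum.
R(-7/2) = (-2)·e^(-7/2) ≈ -0.0604.

-0.0604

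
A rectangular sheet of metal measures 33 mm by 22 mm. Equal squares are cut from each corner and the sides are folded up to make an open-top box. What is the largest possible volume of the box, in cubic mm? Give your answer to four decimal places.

With cut size x, the volume is V(x) = x(33 − 2x)(22 − 2x) for 0 < x < 11.
V'(x) = 12x^2 − 220x + 726. Setting V'(x) = 0 gives x ≈ 4.3161 (the root in (0, 11)).
V''(x) = 24x − 220 is negative there, so this is the maximum; V ≈ 1405.9431.

1405.9431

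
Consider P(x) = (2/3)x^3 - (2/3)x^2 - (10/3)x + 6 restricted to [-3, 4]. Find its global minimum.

-8

The derivative is 2x^2 - (4/3)x - 10/3, which vanishes at x = -1 and x = 5/3.
Evaluating at the critical points and endpoints: P(-3) = -8; P(-1) = 8; P(5/3) = 136/81; P(4) = 74/3.
The minimum over the interval is -8, attained at x = -3.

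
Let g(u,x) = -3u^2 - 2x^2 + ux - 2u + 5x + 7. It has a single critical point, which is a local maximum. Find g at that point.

234/23

∂g/∂u = -6u + x - 2 = 0 and ∂g/∂x = u - 4x + 5 = 0, so (u, x) = (-3/23, 28/23).
The Hessian has g_{uu} = -6, g_{xx} = -4, g_{ux} = 1, giving D = 23 > 0 with g_{uu} < 0, so the point is a local maximum.
g(-3/23, 28/23) = 234/23.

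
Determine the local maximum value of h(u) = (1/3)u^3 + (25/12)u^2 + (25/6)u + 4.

h'(u) = u^2 + (25/6)u + 25/6. Setting h'(u) = 0 gives u ∈ {-5/2, -5/3}.
Second-derivative test with h''(u) = 2u + 25/6: h''(-5/2) = -5/6 < 0 ⇒ local maximum; h''(-5/3) = 5/6 > 0 ⇒ local minimum.
Thus h has its local maximum at u = -5/2, with value 67/48.

67/48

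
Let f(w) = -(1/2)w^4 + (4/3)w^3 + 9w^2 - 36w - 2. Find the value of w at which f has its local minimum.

f'(w) = -2w^3 + 4w^2 + 18w - 36 = 0 at w = -3, 2, 3.
Second-derivative test with f''(w) = -6w^2 + 8w + 18: f''(-3) = -60 < 0 ⇒ local maximum; f''(2) = 10 > 0 ⇒ local minimum; f''(3) = -12 < 0 ⇒ local maximum.
So the local minimum value is f(2) = -106/3.

2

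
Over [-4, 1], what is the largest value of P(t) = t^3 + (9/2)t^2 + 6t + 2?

P'(t) = 3t^2 + 9t + 6, which vanishes at t = -2 and t = -1.
Candidates: P(-4) = -14; P(-2) = 0; P(-1) = -1/2; P(1) = 27/2.
Hence the absolute maximum is 27/2 at t = 1.

27/2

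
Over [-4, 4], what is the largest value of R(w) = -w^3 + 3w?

The derivative is -3w^2 + 3, which vanishes at w = -1 and w = 1.
Candidates: R(-4) = 52,  R(-1) = -2,  R(1) = 2,  R(4) = -52.
The maximum over the interval is 52, attained at w = -4.

52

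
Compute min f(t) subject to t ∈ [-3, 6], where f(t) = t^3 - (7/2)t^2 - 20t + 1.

-71

The derivative is 3t^2 - 7t - 20, which vanishes at t = -5/3 and t = 4.
Compare values at every candidate in [-3, 6]: f(-3) = 5/2; f(-5/3) = 1079/54; f(4) = -71; f(6) = -29.
So the minimum is f(4) = -71.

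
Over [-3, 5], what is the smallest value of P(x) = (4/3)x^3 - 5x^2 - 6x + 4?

-59

Differentiating, P'(x) = 4x^2 - 10x - 6; which vanishes at x = -1/2 and x = 3.
Compare values at every candidate in [-3, 5]: P(-3) = -59,  P(-1/2) = 67/12,  P(3) = -23,  P(5) = 47/3.
Hence the absolute minimum is -59 at x = -3.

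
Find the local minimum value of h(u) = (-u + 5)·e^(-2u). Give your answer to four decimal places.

-0.0000

h'(u) = (-1)·e^(-2u) + (-u + 5)·(-2)·e^(-2u) = (2u - 11)·e^(-2u). Since e^(-2u) > 0, the only critical point is u = 11/2.
h''(11/2) has the same sign as 2 > 0, so this is a local minimum.
h(11/2) = (-1/2)·e^(-11) ≈ -0.0000.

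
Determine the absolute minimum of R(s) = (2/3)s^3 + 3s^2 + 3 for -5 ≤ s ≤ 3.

-16/3

R'(s) = 2s^2 + 6s, which vanishes at s = -3 and s = 0.
Compare values at every candidate in [-5, 3]: R(-5) = -16/3, R(-3) = 12, R(0) = 3, R(3) = 48.
Hence the absolute minimum is -16/3 at s = -5.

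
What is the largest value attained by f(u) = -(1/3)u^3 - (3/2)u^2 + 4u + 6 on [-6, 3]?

The derivative is -u^2 - 3u + 4, which vanishes at u = -4 and u = 1.
Compare values at every candidate in [-6, 3]: f(-6) = 0; f(-4) = -38/3; f(1) = 49/6; f(3) = -9/2.
Hence the absolute maximum is 49/6 at u = 1.

49/6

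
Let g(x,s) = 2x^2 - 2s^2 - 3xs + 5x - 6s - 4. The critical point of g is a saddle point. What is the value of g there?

∂g/∂x = 4x - 3s + 5 = 0 and ∂g/∂s = -3x - 4s - 6 = 0, so (x, s) = (-38/25, -9/25).
The Hessian has g_{xx} = 4, g_{ss} = -4, g_{xs} = -3, giving D = -25 < 0, so the point is a saddle point.
g(-38/25, -9/25) = -168/25.

-168/25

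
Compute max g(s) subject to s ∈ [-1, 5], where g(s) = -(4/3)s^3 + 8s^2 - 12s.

64/3

g'(s) = -4s^2 + 16s - 12, which vanishes at s = 1 and s = 3.
Compare values at every candidate in [-1, 5]: g(-1) = 64/3, g(1) = -16/3, g(3) = 0, g(5) = -80/3.
Hence the absolute maximum is 64/3 at s = -1.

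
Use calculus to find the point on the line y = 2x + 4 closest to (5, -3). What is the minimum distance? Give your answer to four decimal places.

7.6026

Minimize D(x)^2 = (x - 5)^2 + (2x + 7)^2.
d/dx[D^2] = 2(x - 5) + 2·2·(2x + 7) = 0 ⇒ x = -9/5.
Then y = 2/5 and the distance is √(289/5) ≈ 7.6026.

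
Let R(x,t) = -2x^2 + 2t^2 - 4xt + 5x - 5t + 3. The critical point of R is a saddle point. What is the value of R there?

-1/8

∂R/∂x = -4x - 4t + 5 = 0 and ∂R/∂t = -4x + 4t - 5 = 0, so (x, t) = (0, 5/4).
The Hessian has R_{xx} = -4, R_{tt} = 4, R_{xt} = -4, giving D = -32 < 0, so the point is a saddle point.
R(0, 5/4) = -1/8.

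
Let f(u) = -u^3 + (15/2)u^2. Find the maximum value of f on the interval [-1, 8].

The derivative is -3u^2 + 15u, which vanishes at u = 0 and u = 5.
Evaluating at the critical points and endpoints: f(-1) = 17/2; f(0) = 0; f(5) = 125/2; f(8) = -32.
So the maximum is f(5) = 125/2.

125/2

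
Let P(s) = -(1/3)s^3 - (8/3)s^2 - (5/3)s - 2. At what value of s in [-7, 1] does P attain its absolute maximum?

The derivative is -s^2 - (16/3)s - 5/3, which vanishes at s = -5 and s = -1/3.
Evaluating at the critical points and endpoints: P(-7) = -20/3; P(-5) = -56/3; P(-1/3) = -140/81; P(1) = -20/3.
Hence the absolute maximum is -140/81 at s = -1/3.

-1/3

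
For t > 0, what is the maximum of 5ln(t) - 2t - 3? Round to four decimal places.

P'(t) = 5/t − 2 = 0 gives t = 5/2.
P''(t) = -5/t², which is negative for t > 0, so this is a local maximum.
P(5/2) = 5·ln(5/2) - 5 - 3 ≈ -3.4185.

-3.4185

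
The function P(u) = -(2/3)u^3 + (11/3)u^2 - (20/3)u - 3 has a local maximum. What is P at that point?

-7

P'(u) = -2u^2 + (22/3)u - 20/3. Setting P'(u) = 0 gives u ∈ {5/3, 2}.
P''(u) = -4u + 22/3. P''(5/3) = 2/3 > 0 ⇒ local minimum; P''(2) = -2/3 < 0 ⇒ local maximum.
The local maximum is P(2) = -7.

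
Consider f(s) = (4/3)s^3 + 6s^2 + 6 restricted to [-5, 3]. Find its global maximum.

f'(s) = 4s^2 + 12s, which vanishes at s = -3 and s = 0.
Evaluating at the critical points and endpoints: f(-5) = -32/3; f(-3) = 24; f(0) = 6; f(3) = 96.
Hence the absolute maximum is 96 at s = 3.

96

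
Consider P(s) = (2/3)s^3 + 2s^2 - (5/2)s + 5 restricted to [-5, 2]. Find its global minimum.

-95/6

Differentiating, P'(s) = 2s^2 + 4s - 5/2; which vanishes at s = -5/2 and s = 1/2.
Compare values at every candidate in [-5, 2]: P(-5) = -95/6; P(-5/2) = 40/3; P(1/2) = 13/3; P(2) = 40/3.
So the minimum is P(-5) = -95/6.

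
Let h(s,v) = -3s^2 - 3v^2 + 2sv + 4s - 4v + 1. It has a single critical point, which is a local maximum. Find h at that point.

∂h/∂s = -6s + 2v + 4 = 0 and ∂h/∂v = 2s - 6v - 4 = 0, so (s, v) = (1/2, -1/2).
The Hessian has h_{ss} = -6, h_{vv} = -6, h_{sv} = 2, giving D = 32 > 0 with h_{ss} < 0, so the point is a local maximum.
h(1/2, -1/2) = 3.

3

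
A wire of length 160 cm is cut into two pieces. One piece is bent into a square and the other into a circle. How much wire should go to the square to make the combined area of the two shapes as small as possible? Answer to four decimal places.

Let x be the length used for the square. Square side x/4; circle radius (160−x)/(2π).
A(x) = (x/4)² + π·((160−x)/(2π))² = x²/16 + (160−x)²/(4π) for 0 ≤ x ≤ 160. A'(x) = x/8 − (160−x)/(2π) = 0 gives x = 4·160/(π+4) ≈ 89.6159.
A'' = 1/8 + 1/(2π) > 0, so this gives the minimum combined area; x ≈ 89.6159 cm to the square.

89.6159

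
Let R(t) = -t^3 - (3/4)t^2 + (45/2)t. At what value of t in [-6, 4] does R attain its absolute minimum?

The derivative is -3t^2 - (3/2)t + 45/2, which vanishes at t = -3 and t = 5/2.
Evaluating at the critical points and endpoints: R(-6) = 54; R(-3) = -189/4; R(5/2) = 575/16; R(4) = 14.
Hence the absolute minimum is -189/4 at t = -3.

-3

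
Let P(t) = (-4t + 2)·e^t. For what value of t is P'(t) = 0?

Differentiating with the product rule gives P'(t) = (-4t - 2)·e^t. Since e^t > 0, the only critical point is t = -1/2.
P''(-1/2) has the same sign as -4 < 0, so this is a local maximum.
P(-1/2) = (4)·e^(-1/2) ≈ 2.4261.

-1/2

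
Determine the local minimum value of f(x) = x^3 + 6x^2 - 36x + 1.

-39

Critical points: f'(x) = 3x^2 + 12x - 36 vanishes at x = -6, 2.
f''(x) = 6x + 12. f''(-6) = -24 < 0 ⇒ local maximum; f''(2) = 24 > 0 ⇒ local minimum.
The local minimum is f(2) = -39.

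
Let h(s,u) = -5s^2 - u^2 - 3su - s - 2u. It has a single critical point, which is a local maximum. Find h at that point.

∂h/∂s = -10s - 3u - 1 = 0 and ∂h/∂u = -3s - 2u - 2 = 0, so (s, u) = (4/11, -17/11).
The Hessian has h_{ss} = -10, h_{uu} = -2, h_{su} = -3, giving D = 11 > 0 with h_{ss} < 0, so the point is a local maximum.
h(4/11, -17/11) = 15/11.

15/11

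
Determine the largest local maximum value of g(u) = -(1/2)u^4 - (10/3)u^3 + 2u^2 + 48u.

208/3

g'(u) = -2u^3 - 10u^2 + 4u + 48. Setting g'(u) = 0 gives u ∈ {-4, -3, 2}.
g''(u) = -6u^2 - 20u + 4. g''(-4) = -12 < 0 ⇒ local maximum; g''(-3) = 10 > 0 ⇒ local minimum; g''(2) = -60 < 0 ⇒ local maximum.
So the largest local maximum value is g(2) = 208/3.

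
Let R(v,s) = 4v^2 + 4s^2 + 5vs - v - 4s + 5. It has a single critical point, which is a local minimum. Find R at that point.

∂R/∂v = 8v + 5s - 1 = 0 and ∂R/∂s = 5v + 8s - 4 = 0, so (v, s) = (-4/13, 9/13).
The Hessian has R_{vv} = 8, R_{ss} = 8, R_{vs} = 5, giving D = 39 > 0 with R_{vv} > 0, so the point is a local minimum.
R(-4/13, 9/13) = 49/13.

49/13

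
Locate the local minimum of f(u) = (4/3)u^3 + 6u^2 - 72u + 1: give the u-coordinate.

3

f'(u) = 4u^2 + 12u - 72 = 0 at u = -6, 3.
Second-derivative test with f''(u) = 8u + 12: f''(-6) = -36 < 0 ⇒ local maximum; f''(3) = 36 > 0 ⇒ local minimum.
So the local minimum value is f(3) = -125.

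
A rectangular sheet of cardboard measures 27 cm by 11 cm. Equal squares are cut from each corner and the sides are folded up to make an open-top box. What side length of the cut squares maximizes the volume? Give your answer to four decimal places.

With cut size x, the volume is V(x) = x(27 − 2x)(11 − 2x) for 0 < x < 5.5.
V'(x) = 12x^2 − 152x + 297. Setting V'(x) = 0 gives x ≈ 2.4140 (the root in (0, 5.5)).
V''(x) = 24x − 152 is negative there, so this is the maximum; V ≈ 330.3452.

2.4140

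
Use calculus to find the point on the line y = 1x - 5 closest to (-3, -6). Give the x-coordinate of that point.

-2

Minimize D(x)^2 = (x + 3)^2 + (x + 1)^2.
d/dx[D^2] = 2(x + 3) + 2·1·(x + 1) = 0 ⇒ x = -2.
Then y = -7 and the distance is √(2) ≈ 1.4142.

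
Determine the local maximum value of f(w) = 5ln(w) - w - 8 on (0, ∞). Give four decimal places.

-4.9528

f'(w) = 5/w − 1 = 0 gives w = 5.
f''(w) = -5/w², which is negative for w > 0, so this is a local maximum.
f(5) = 5·ln(5) - 5 - 8 ≈ -4.9528.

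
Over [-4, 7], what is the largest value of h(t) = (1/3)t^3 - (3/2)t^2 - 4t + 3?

Differentiating, h'(t) = t^2 - 3t - 4; which vanishes at t = -1 and t = 4.
Evaluating at the critical points and endpoints: h(-4) = -79/3; h(-1) = 31/6; h(4) = -47/3; h(7) = 95/6.
The maximum over the interval is 95/6, attained at t = 7.

95/6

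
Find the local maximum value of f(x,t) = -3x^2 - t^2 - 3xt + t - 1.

0

∂f/∂x = -6x - 3t = 0 and ∂f/∂t = -3x - 2t + 1 = 0, so (x, t) = (-1, 2).
The Hessian has f_{xx} = -6, f_{tt} = -2, f_{xt} = -3, giving D = 3 > 0 with f_{xx} < 0, so the point is a local maximum.
f(-1, 2) = 0.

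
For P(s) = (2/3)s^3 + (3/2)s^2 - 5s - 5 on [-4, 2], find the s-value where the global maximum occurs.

-5/2

P'(s) = 2s^2 + 3s - 5, which vanishes at s = -5/2 and s = 1.
Compare values at every candidate in [-4, 2]: P(-4) = -11/3,  P(-5/2) = 155/24,  P(1) = -47/6,  P(2) = -11/3.
The maximum over the interval is 155/24, attained at s = -5/2.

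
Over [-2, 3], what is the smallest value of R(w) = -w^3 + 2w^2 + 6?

R'(w) = -3w^2 + 4w, which vanishes at w = 0 and w = 4/3.
Candidates: R(-2) = 22, R(0) = 6, R(4/3) = 194/27, R(3) = -3.
So the minimum is R(3) = -3.

-3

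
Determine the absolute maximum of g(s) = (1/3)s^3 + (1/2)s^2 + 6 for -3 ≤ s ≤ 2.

g'(s) = s^2 + s, which vanishes at s = -1 and s = 0.
Compare values at every candidate in [-3, 2]: g(-3) = 3/2, g(-1) = 37/6, g(0) = 6, g(2) = 32/3.
The maximum over the interval is 32/3, attained at s = 2.

32/3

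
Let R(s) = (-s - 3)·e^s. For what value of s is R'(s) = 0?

R'(s) = (-1)·e^s + (-s - 3)·1·e^s = (-s - 4)·e^s. Since e^s > 0, the only critical point is s = -4.
R''(-4) has the same sign as -1 < 0, so this is a local maximum.
R(-4) = (1)·e^(-4) ≈ 0.0183.

-4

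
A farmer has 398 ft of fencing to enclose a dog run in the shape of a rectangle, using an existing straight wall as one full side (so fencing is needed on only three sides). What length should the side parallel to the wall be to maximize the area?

199

Let the sides perpendicular to the wall have length x and the parallel side y, so 2x + y = 398 and the area is A = xy = x(398 − 2x).
A'(x) = 398 − 4x = 0 gives x = 199/2, and A''(x) = −4 < 0 confirms a maximum.
Then y = 398 − 2·199/2 = 199 and A = 39601/2.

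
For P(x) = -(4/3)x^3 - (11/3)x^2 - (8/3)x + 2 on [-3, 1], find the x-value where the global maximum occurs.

P'(x) = -4x^2 - (22/3)x - 8/3, which vanishes at x = -4/3 and x = -1/2.
Compare values at every candidate in [-3, 1]: P(-3) = 13; P(-4/3) = 178/81; P(-1/2) = 31/12; P(1) = -17/3.
Hence the absolute maximum is 13 at x = -3.

-3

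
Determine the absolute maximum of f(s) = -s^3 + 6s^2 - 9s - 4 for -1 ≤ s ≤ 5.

12

f'(s) = -3s^2 + 12s - 9, which vanishes at s = 1 and s = 3.
Evaluating at the critical points and endpoints: f(-1) = 12; f(1) = -8; f(3) = -4; f(5) = -24.
So the maximum is f(-1) = 12.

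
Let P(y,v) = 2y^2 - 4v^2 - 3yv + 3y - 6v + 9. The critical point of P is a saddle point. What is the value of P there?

351/41

∂P/∂y = 4y - 3v + 3 = 0 and ∂P/∂v = -3y - 8v - 6 = 0, so (y, v) = (-42/41, -15/41).
The Hessian has P_{yy} = 4, P_{vv} = -8, P_{yv} = -3, giving D = -41 < 0, so the point is a saddle point.
P(-42/41, -15/41) = 351/41.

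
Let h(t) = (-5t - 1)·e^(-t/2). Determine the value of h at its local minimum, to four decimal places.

-4.0657

By the product rule, h'(t) = ((5/2)t - 9/2)·e^(-t/2). Since e^(-t/2) > 0, the only critical point is t = 9/5.
h''(9/5) has the same sign as 5/2 > 0, so this is a local minimum.
h(9/5) = (-10)·e^(-9/10) ≈ -4.0657.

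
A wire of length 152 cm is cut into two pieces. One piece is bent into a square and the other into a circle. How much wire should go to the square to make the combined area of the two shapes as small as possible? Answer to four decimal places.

Let x be the length used for the square. Square side x/4; circle radius (152−x)/(2π).
A(x) = (x/4)² + π·((152−x)/(2π))² = x²/16 + (152−x)²/(4π) for 0 ≤ x ≤ 152. A'(x) = x/8 − (152−x)/(2π) = 0 gives x = 4·152/(π+4) ≈ 85.1351.
A'' = 1/8 + 1/(2π) > 0, so this gives the minimum combined area; x ≈ 85.1351 cm to the square.

85.1351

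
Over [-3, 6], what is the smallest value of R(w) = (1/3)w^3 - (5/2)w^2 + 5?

Differentiating, R'(w) = w^2 - 5w; which vanishes at w = 0 and w = 5.
Compare values at every candidate in [-3, 6]: R(-3) = -53/2, R(0) = 5, R(5) = -95/6, R(6) = -13.
Hence the absolute minimum is -53/2 at w = -3.

-53/2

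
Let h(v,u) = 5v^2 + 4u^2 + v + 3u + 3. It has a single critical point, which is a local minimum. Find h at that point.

191/80

∂h/∂v = 10v + 1 = 0 and ∂h/∂u = 8u + 3 = 0, so (v, u) = (-1/10, -3/8).
The Hessian has h_{vv} = 10, h_{uu} = 8, h_{vu} = 0, giving D = 80 > 0 with h_{vv} > 0, so the point is a local minimum.
h(-1/10, -3/8) = 191/80.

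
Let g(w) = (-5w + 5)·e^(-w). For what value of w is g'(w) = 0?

g'(w) = (-5)·e^(-w) + (-5w + 5)·(-1)·e^(-w) = (5w - 10)·e^(-w). Since e^(-w) > 0, the only critical point is w = 2.
g''(2) has the same sign as 5 > 0, so this is a local minimum.
g(2) = (-5)·e^(-2) ≈ -0.6767.

2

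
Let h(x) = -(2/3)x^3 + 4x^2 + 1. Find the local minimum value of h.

1

h'(x) = -2x^2 + 8x = 0 at x = 0, 4.
Second-derivative test with h''(x) = -4x + 8: h''(0) = 8 > 0 ⇒ local minimum; h''(4) = -8 < 0 ⇒ local maximum.
The local minimum is h(0) = 1.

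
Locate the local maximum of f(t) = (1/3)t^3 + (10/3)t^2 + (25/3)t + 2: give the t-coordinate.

-5

f'(t) = t^2 + (20/3)t + 25/3. Setting f'(t) = 0 gives t ∈ {-5, -5/3}.
f''(t) = 2t + 20/3. f''(-5) = -10/3 < 0 ⇒ local maximum; f''(-5/3) = 10/3 > 0 ⇒ local minimum.
The local maximum is f(-5) = 2.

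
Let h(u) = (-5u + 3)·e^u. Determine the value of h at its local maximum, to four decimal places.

3.3516

Differentiating with the product rule gives h'(u) = (-5u - 2)·e^u. Since e^u > 0, the only critical point is u = -2/5.
h''(-2/5) has the same sign as -5 < 0, so this is a local maximum.
h(-2/5) = (5)·e^(-2/5) ≈ 3.3516.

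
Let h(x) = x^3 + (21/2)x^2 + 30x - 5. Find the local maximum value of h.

-35/2

h'(x) = 3x^2 + 21x + 30 = 0 at x = -5, -2.
h''(x) = 6x + 21. h''(-5) = -9 < 0 ⇒ local maximum; h''(-2) = 9 > 0 ⇒ local minimum.
Thus h has its local maximum at x = -5, with value -35/2.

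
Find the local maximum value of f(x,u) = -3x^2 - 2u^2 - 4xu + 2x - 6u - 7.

∂f/∂x = -6x - 4u + 2 = 0 and ∂f/∂u = -4x - 4u - 6 = 0, so (x, u) = (4, -11/2).
The Hessian has f_{xx} = -6, f_{uu} = -4, f_{xu} = -4, giving D = 8 > 0 with f_{xx} < 0, so the point is a local maximum.
f(4, -11/2) = 27/2.

27/2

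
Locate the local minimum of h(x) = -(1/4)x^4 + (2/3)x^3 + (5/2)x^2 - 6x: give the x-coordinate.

h'(x) = -x^3 + 2x^2 + 5x - 6. Setting h'(x) = 0 gives x ∈ {-2, 1, 3}.
Since h''(x) = -3x^2 + 4x + 5, we get h''(-2) = -15 < 0 ⇒ local maximum; h''(1) = 6 > 0 ⇒ local minimum; h''(3) = -10 < 0 ⇒ local maximum.
Thus h has its local minimum at x = 1, with value -37/12.

1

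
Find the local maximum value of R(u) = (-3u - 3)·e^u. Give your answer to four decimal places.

0.4060

By the product rule, R'(u) = (-3u - 6)·e^u. Since e^u > 0, the only critical point is u = -2.
R''(-2) has the same sign as -3 < 0, so this is a local maximum.
R(-2) = (3)·e^(-2) ≈ 0.4060.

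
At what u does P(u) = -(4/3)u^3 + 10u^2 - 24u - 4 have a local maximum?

P'(u) = -4u^2 + 20u - 24. Setting P'(u) = 0 gives u ∈ {2, 3}.
P''(u) = -8u + 20. P''(2) = 4 > 0 ⇒ local minimum; P''(3) = -4 < 0 ⇒ local maximum.
Thus P has its local maximum at u = 3, with value -22.

3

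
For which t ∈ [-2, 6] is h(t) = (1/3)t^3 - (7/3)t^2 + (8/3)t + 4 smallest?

-2

The derivative is t^2 - (14/3)t + 8/3, which vanishes at t = 2/3 and t = 4.
Evaluating at the critical points and endpoints: h(-2) = -40/3; h(2/3) = 392/81; h(4) = -4/3; h(6) = 8.
The minimum over the interval is -40/3, attained at t = -2.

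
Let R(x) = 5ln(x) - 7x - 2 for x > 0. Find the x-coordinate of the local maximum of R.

R'(x) = 5/x − 7 = 0 gives x = 5/7.
R''(x) = -5/x², which is negative for x > 0, so this is a local maximum.
R(5/7) = 5·ln(5/7) - 5 - 2 ≈ -8.6824.

5/7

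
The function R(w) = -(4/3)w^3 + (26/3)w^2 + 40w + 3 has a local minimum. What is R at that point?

Critical points: R'(w) = -4w^2 + (52/3)w + 40 vanishes at w = -5/3, 6.
Since R''(w) = -8w + 52/3, we get R''(-5/3) = 92/3 > 0 ⇒ local minimum; R''(6) = -92/3 < 0 ⇒ local maximum.
The local minimum is R(-5/3) = -2707/81.

-2707/81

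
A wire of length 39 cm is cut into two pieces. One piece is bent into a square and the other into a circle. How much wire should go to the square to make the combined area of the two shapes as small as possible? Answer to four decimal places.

Let x be the length used for the square. Square side x/4; circle radius (39−x)/(2π).
A(x) = (x/4)² + π·((39−x)/(2π))² = x²/16 + (39−x)²/(4π) for 0 ≤ x ≤ 39. A'(x) = x/8 − (39−x)/(2π) = 0 gives x = 4·39/(π+4) ≈ 21.8439.
A'' = 1/8 + 1/(2π) > 0, so this gives the minimum combined area; x ≈ 21.8439 cm to the square.

21.8439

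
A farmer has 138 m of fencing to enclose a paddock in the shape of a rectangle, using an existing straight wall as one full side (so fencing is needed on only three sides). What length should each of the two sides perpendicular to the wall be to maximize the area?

69/2

Let the sides perpendicular to the wall have length x and the parallel side y, so 2x + y = 138 and the area is A = xy = x(138 − 2x).
A'(x) = 138 − 4x = 0 gives x = 69/2, and A''(x) = −4 < 0 confirms a maximum.
Then y = 138 − 2·69/2 = 69 and A = 4761/2.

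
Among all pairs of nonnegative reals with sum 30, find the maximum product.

225

With x + y = 30, the product is P(x) = x(30 − x).
P'(x) = 30 − 2x = 0 gives x = 15; P'' = −2 < 0, so this is the maximum.
P = 15·15 = 225.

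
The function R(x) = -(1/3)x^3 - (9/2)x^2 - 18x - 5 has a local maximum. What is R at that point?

Critical points: R'(x) = -x^2 - 9x - 18 vanishes at x = -6, -3.
Second-derivative test with R''(x) = -2x - 9: R''(-6) = 3 > 0 ⇒ local minimum; R''(-3) = -3 < 0 ⇒ local maximum.
The local maximum is R(-3) = 35/2.

35/2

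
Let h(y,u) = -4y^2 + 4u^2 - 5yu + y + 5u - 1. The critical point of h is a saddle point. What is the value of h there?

∂h/∂y = -8y - 5u + 1 = 0 and ∂h/∂u = -5y + 8u + 5 = 0, so (y, u) = (33/89, -35/89).
The Hessian has h_{yy} = -8, h_{uu} = 8, h_{yu} = -5, giving D = -89 < 0, so the point is a saddle point.
h(33/89, -35/89) = -160/89.

-160/89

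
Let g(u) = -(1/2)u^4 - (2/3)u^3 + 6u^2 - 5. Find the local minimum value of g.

g'(u) = -2u^3 - 2u^2 + 12u. Setting g'(u) = 0 gives u ∈ {-3, 0, 2}.
Since g''(u) = -6u^2 - 4u + 12, we get g''(-3) = -30 < 0 ⇒ local maximum; g''(0) = 12 > 0 ⇒ local minimum; g''(2) = -20 < 0 ⇒ local maximum.
Thus g has its local minimum at u = 0, with value -5.

-5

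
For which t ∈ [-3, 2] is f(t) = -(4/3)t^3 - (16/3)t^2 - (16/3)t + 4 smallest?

Differentiating, f'(t) = -4t^2 - (32/3)t - 16/3; which vanishes at t = -2 and t = -2/3.
Compare values at every candidate in [-3, 2]: f(-3) = 8,  f(-2) = 4,  f(-2/3) = 452/81,  f(2) = -116/3.
Hence the absolute minimum is -116/3 at t = 2.

2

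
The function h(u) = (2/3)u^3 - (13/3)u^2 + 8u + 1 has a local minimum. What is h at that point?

4

h'(u) = 2u^2 - (26/3)u + 8 = 0 at u = 4/3, 3.
Since h''(u) = 4u - 26/3, we get h''(4/3) = -10/3 < 0 ⇒ local maximum; h''(3) = 10/3 > 0 ⇒ local minimum.
The local minimum is h(3) = 4.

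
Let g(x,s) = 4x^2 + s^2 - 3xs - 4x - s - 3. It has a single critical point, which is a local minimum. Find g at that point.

∂g/∂x = 8x - 3s - 4 = 0 and ∂g/∂s = -3x + 2s - 1 = 0, so (x, s) = (11/7, 20/7).
The Hessian has g_{xx} = 8, g_{ss} = 2, g_{xs} = -3, giving D = 7 > 0 with g_{xx} > 0, so the point is a local minimum.
g(11/7, 20/7) = -53/7.

-53/7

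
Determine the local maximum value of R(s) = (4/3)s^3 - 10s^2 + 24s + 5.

Critical points: R'(s) = 4s^2 - 20s + 24 vanishes at s = 2, 3.
Second-derivative test with R''(s) = 8s - 20: R''(2) = -4 < 0 ⇒ local maximum; R''(3) = 4 > 0 ⇒ local minimum.
The local maximum is R(2) = 71/3.

71/3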